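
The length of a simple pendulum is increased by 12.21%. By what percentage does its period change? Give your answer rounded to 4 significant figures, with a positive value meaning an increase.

T ∝ √L, so T'/T = √(1.1221) = 1.0593.
Percentage change in T = (1.0593 − 1) × 100% = 5.929%.

5.929%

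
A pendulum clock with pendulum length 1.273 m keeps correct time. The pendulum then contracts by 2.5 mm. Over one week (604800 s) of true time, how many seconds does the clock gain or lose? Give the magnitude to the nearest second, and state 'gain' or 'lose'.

gain 595 s

T ∝ √L, so T'/T = √(1.27050/1.273) = 0.999018.
In 604800 s of true time the clock registers 604800/0.999018 = 605394.7 s, so it gains 595 s.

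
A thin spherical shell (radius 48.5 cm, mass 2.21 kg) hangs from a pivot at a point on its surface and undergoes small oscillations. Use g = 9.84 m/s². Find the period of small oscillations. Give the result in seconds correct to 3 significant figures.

1.80 s

I_cm = (2/3)mr² = 0.3466 kg·m². The pivot is at distance d = 0.485 m from the centre of mass.
By the parallel-axis theorem, I = I_cm + md² = 0.3466 + 0.5198 = 0.8664 kg·m².
T = 2π√(I/(mgd)) = 2π√(0.8664/(2.21 × 9.84 × 0.485)) = 1.80 s.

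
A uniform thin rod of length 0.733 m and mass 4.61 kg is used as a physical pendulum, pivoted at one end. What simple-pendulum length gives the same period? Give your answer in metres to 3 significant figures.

0.489 m

The equivalent simple-pendulum length is L_eq = I/(md), where I is about the pivot and d = 0.3665 m.
I_cm = (1/12)mL² = 0.2064 kg·m², so I = I_cm + md² = 0.2064 + 0.6192 = 0.8256 kg·m².
L_eq = 0.8256/(4.61 × 0.3665) = 0.489 m.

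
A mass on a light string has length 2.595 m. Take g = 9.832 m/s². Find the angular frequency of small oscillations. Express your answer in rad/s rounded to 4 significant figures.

1.946 rad/s

ω = √(g/L) = √(9.832/2.595) = 1.946 rad/s.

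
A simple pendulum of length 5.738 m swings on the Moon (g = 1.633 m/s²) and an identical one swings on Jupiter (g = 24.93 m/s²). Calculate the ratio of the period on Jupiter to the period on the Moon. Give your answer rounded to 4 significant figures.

0.2559

T ∝ 1/√g, so T₂/T₁ = √(g₁/g₂) = √(1.633/24.93) = 0.2559.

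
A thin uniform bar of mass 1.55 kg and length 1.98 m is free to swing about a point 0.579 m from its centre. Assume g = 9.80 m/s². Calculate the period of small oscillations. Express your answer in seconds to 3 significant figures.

For a physical pendulum T = 2π√(I/(mgd)), with d = 0.5790 m from pivot to centre of mass.
I_cm = mL²/12 = 1.55 × 1.98²/12 = 0.5064 kg·m²; I = I_cm + md² = 0.5064 + 1.55 × 0.5790² = 1.026 kg·m².
T = 2π√(1.026/(1.55 × 9.80 × 0.5790)) = 2.15 s.

2.15 s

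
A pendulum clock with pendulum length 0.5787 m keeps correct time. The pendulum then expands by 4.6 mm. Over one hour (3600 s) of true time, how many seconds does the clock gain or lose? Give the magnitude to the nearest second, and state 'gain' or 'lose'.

T ∝ √L, so T'/T = √(0.58330/0.5787) = 1.00397.
In 3600 s of true time the clock registers 3600/1.00397 = 3585.8 s, so it loses 14 s.

lose 14 s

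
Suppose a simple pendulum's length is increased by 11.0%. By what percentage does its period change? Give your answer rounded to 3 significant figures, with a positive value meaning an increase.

T ∝ √L, so T'/T = √(1.110) = 1.054.
Percentage change in T = (1.054 − 1) × 100% = 5.36%.

5.36%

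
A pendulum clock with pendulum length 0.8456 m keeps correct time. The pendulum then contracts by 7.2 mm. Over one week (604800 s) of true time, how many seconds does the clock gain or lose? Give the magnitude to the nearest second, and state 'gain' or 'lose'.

T ∝ √L, so T'/T = √(0.83840/0.8456) = 0.995734.
In 604800 s of true time the clock registers 604800/0.995734 = 607391.4 s, so it gains 2591 s.

gain 2591 s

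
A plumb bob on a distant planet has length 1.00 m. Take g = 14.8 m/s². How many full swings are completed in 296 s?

T = 2π√(L/g) = 2π√(1.00/14.8) = 1.633 s.
Number of complete oscillations = ⌊296/1.633⌋ = ⌊181.2⌋ = 181.

181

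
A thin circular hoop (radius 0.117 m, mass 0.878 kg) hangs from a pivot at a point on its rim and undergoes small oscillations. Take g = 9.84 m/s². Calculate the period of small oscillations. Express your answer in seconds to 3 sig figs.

I_cm = mr² = 0.01202 kg·m². The pivot is at distance d = 0.117 m from the centre of mass.
By the parallel-axis theorem, I = I_cm + md² = 0.01202 + 0.01202 = 0.02404 kg·m².
T = 2π√(I/(mgd)) = 2π√(0.02404/(0.878 × 9.84 × 0.117)) = 0.969 s.

0.969 s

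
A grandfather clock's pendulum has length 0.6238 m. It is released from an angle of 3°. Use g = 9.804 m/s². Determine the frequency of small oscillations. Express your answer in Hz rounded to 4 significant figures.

0.6310 Hz

T = 2π√(L/g) = 2π√(0.6238/9.804) = 1.5849 s, so f = 1/T = 0.6310 Hz.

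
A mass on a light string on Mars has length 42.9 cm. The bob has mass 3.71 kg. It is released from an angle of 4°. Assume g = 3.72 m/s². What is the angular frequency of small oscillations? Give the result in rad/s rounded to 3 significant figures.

2.94 rad/s

ω = √(g/L) = √(3.72/0.429) = 2.94 rad/s.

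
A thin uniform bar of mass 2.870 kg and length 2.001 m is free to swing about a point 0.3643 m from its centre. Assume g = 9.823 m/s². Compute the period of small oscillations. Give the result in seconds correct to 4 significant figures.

For a physical pendulum T = 2π√(I/(mgd)), with d = 0.36430 m from pivot to centre of mass.
I_cm = mL²/12 = 2.870 × 2.001²/12 = 0.95762 kg·m²; I = I_cm + md² = 0.95762 + 2.870 × 0.36430² = 1.3385 kg·m².
T = 2π√(1.3385/(2.870 × 9.823 × 0.36430)) = 2.268 s.

2.268 s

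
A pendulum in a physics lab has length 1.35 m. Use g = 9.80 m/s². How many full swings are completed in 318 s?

T = 2π√(L/g) = 2π√(1.35/9.80) = 2.332 s.
Number of complete oscillations = ⌊318/2.332⌋ = ⌊136.4⌋ = 136.

136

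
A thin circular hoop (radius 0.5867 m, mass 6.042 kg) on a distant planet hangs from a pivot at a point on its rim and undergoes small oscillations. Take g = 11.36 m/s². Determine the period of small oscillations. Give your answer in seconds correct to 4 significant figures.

I_cm = mr² = 2.0798 kg·m². The pivot is at distance d = 0.5867 m from the centre of mass.
By the parallel-axis theorem, I = I_cm + md² = 2.0798 + 2.0798 = 4.1595 kg·m².
T = 2π√(I/(mgd)) = 2π√(4.1595/(6.042 × 11.36 × 0.5867)) = 2.019 s.

2.019 s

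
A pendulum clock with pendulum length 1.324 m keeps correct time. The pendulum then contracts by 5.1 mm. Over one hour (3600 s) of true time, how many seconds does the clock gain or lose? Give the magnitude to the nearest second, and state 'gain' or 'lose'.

T ∝ √L, so T'/T = √(1.31890/1.324) = 0.998072.
In 3600 s of true time the clock registers 3600/0.998072 = 3607.0 s, so it gains 7 s.

gain 7 s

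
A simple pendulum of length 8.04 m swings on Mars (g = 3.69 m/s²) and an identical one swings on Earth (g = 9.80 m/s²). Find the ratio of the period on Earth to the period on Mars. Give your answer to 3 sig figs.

0.614

T ∝ 1/√g, so T₂/T₁ = √(g₁/g₂) = √(3.69/9.80) = 0.614.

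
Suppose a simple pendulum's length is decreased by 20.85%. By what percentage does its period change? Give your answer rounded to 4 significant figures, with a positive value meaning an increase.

-11.03%

T ∝ √L, so T'/T = √(0.79150) = 0.88966.
Percentage change in T = (0.88966 − 1) × 100% = -11.03%.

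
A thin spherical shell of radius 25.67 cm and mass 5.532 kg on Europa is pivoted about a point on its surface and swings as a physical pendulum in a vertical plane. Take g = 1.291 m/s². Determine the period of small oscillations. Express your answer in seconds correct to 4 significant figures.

I_cm = (2/3)mr² = 0.24302 kg·m². The pivot is at distance d = 0.2567 m from the centre of mass.
By the parallel-axis theorem, I = I_cm + md² = 0.24302 + 0.36453 = 0.60755 kg·m².
T = 2π√(I/(mgd)) = 2π√(0.60755/(5.532 × 1.291 × 0.2567)) = 3.617 s.

3.617 s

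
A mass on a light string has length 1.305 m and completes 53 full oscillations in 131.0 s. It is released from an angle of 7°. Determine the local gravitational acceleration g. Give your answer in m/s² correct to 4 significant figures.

T = 131.0/53 = 2.4717 s.
From T = 2π√(L/g), g = 4π²L/T² = 4π² × 1.305/2.4717² = 8.433 m/s².

8.433 m/s²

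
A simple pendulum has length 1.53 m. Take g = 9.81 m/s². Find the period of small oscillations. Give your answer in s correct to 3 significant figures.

T = 2π√(L/g) = 2π√(1.53/9.81) = 2π × 0.3949 = 2.48 s.

2.48 s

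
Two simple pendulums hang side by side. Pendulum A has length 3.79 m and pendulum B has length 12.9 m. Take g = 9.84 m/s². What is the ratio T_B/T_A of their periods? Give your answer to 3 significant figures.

1.84

T ∝ √L, so T_B/T_A = √(L_B/L_A) = √(12.9/3.79) = 1.84.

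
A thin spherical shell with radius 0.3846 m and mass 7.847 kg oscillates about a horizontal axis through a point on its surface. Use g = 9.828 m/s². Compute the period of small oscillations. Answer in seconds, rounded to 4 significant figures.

1.605 s

I_cm = (2/3)mr² = 0.77380 kg·m². The pivot is at distance d = 0.3846 m from the centre of mass.
By the parallel-axis theorem, I = I_cm + md² = 0.77380 + 1.1607 = 1.9345 kg·m².
T = 2π√(I/(mgd)) = 2π√(1.9345/(7.847 × 9.828 × 0.3846)) = 1.605 s.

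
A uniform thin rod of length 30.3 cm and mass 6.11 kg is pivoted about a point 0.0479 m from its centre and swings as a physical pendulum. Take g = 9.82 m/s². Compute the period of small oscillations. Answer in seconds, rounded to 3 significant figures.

0.914 s

For a physical pendulum T = 2π√(I/(mgd)), with d = 0.04790 m from pivot to centre of mass.
I_cm = mL²/12 = 6.11 × 0.303²/12 = 0.04675 kg·m²; I = I_cm + md² = 0.04675 + 6.11 × 0.04790² = 0.06076 kg·m².
T = 2π√(0.06076/(6.11 × 9.82 × 0.04790)) = 0.914 s.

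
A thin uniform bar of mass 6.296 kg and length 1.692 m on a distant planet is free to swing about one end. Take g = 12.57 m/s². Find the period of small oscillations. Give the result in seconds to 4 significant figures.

For a physical pendulum T = 2π√(I/(mgd)), with d = 0.84600 m from pivot to centre of mass.
I_cm = mL²/12 = 6.296 × 1.692²/12 = 1.5020 kg·m²; I = I_cm + md² = 1.5020 + 6.296 × 0.84600² = 6.0082 kg·m².
T = 2π√(6.0082/(6.296 × 12.57 × 0.84600)) = 1.882 s.

1.882 s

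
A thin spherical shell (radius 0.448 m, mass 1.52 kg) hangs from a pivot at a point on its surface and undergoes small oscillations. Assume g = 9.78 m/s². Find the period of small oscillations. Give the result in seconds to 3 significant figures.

1.74 s

I_cm = (2/3)mr² = 0.2034 kg·m². The pivot is at distance d = 0.448 m from the centre of mass.
By the parallel-axis theorem, I = I_cm + md² = 0.2034 + 0.3051 = 0.5085 kg·m².
T = 2π√(I/(mgd)) = 2π√(0.5085/(1.52 × 9.78 × 0.448)) = 1.74 s.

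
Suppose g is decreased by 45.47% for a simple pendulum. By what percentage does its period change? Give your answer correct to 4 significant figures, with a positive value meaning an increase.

35.42%

T ∝ 1/√g, so T'/T = 1/√(0.54530) = 1.3542.
Percentage change in T = (1.3542 − 1) × 100% = 35.42%.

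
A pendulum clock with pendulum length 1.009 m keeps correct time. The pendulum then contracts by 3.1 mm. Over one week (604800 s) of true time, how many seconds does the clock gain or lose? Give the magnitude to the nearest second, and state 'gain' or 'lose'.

gain 931 s

T ∝ √L, so T'/T = √(1.00590/1.009) = 0.998463.
In 604800 s of true time the clock registers 604800/0.998463 = 605731.2 s, so it gains 931 s.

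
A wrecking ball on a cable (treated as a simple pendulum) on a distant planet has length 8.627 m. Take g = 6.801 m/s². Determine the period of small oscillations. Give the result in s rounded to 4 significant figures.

7.077 s

T = 2π√(L/g) = 2π√(8.627/6.801) = 2π × 1.1263 = 7.077 s.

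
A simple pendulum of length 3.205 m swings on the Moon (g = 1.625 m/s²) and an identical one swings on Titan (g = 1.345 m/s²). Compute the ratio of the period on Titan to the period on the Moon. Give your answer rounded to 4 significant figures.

T ∝ 1/√g, so T₂/T₁ = √(g₁/g₂) = √(1.625/1.345) = 1.099.

1.099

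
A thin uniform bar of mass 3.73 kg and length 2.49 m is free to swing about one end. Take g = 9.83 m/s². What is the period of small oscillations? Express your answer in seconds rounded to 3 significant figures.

2.58 s

For a physical pendulum T = 2π√(I/(mgd)), with d = 1.245 m from pivot to centre of mass.
I_cm = mL²/12 = 3.73 × 2.49²/12 = 1.927 kg·m²; I = I_cm + md² = 1.927 + 3.73 × 1.245² = 7.709 kg·m².
T = 2π√(7.709/(3.73 × 9.83 × 1.245)) = 2.58 s.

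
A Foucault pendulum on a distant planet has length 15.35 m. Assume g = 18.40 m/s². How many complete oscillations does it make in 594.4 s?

103

T = 2π√(L/g) = 2π√(15.35/18.40) = 5.7389 s.
Number of complete oscillations = ⌊594.4/5.7389⌋ = ⌊103.57⌋ = 103.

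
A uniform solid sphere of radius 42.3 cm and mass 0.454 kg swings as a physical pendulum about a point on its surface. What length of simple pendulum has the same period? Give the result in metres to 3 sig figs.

The equivalent simple-pendulum length is L_eq = I/(md), where I is about the pivot and d = 0.4230 m.
I_cm = (2/5)mR² = 0.03249 kg·m², so I = I_cm + md² = 0.03249 + 0.08123 = 0.1137 kg·m².
L_eq = 0.1137/(0.454 × 0.4230) = 0.592 m.

0.592 m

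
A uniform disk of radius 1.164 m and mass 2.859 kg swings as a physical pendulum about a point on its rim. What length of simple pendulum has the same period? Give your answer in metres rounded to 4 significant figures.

1.746 m

The equivalent simple-pendulum length is L_eq = I/(md), where I is about the pivot and d = 1.1640 m.
I_cm = ½mR² = 1.9368 kg·m², so I = I_cm + md² = 1.9368 + 3.8736 = 5.8105 kg·m².
L_eq = 5.8105/(2.859 × 1.1640) = 1.746 m.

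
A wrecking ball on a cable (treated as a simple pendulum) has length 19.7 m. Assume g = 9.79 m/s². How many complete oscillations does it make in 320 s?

T = 2π√(L/g) = 2π√(19.7/9.79) = 8.913 s.
Number of complete oscillations = ⌊320/8.913⌋ = ⌊35.90⌋ = 35.

35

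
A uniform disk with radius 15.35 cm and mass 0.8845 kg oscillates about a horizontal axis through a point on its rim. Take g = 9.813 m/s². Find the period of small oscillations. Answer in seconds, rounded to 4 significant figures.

I_cm = ½mr² = 0.010420 kg·m². The pivot is at distance d = 0.1535 m from the centre of mass.
By the parallel-axis theorem, I = I_cm + md² = 0.010420 + 0.020841 = 0.031261 kg·m².
T = 2π√(I/(mgd)) = 2π√(0.031261/(0.8845 × 9.813 × 0.1535)) = 0.9625 s.

0.9625 s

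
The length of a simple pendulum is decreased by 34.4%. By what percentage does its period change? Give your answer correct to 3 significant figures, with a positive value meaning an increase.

T ∝ √L, so T'/T = √(0.6560) = 0.8099.
Percentage change in T = (0.8099 − 1) × 100% = -19.0%.

-19.0%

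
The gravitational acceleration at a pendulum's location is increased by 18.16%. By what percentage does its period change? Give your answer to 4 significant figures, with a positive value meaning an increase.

T ∝ 1/√g, so T'/T = 1/√(1.1816) = 0.91995.
Percentage change in T = (0.91995 − 1) × 100% = -8.005%.

-8.005%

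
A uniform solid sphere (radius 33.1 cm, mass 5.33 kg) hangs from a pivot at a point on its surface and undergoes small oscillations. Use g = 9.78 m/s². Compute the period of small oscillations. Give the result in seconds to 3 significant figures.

1.37 s

I_cm = (2/5)mr² = 0.2336 kg·m². The pivot is at distance d = 0.331 m from the centre of mass.
By the parallel-axis theorem, I = I_cm + md² = 0.2336 + 0.5840 = 0.8175 kg·m².
T = 2π√(I/(mgd)) = 2π√(0.8175/(5.33 × 9.78 × 0.331)) = 1.37 s.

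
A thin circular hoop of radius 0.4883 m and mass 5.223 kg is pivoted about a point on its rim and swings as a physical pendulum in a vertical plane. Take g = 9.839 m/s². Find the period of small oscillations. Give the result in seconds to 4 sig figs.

I_cm = mr² = 1.2454 kg·m². The pivot is at distance d = 0.4883 m from the centre of mass.
By the parallel-axis theorem, I = I_cm + md² = 1.2454 + 1.2454 = 2.4907 kg·m².
T = 2π√(I/(mgd)) = 2π√(2.4907/(5.223 × 9.839 × 0.4883)) = 1.980 s.

1.980 s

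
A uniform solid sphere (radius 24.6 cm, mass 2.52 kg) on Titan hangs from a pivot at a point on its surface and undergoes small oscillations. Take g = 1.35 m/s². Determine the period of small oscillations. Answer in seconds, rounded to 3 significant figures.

3.17 s

I_cm = (2/5)mr² = 0.06100 kg·m². The pivot is at distance d = 0.246 m from the centre of mass.
By the parallel-axis theorem, I = I_cm + md² = 0.06100 + 0.1525 = 0.2135 kg·m².
T = 2π√(I/(mgd)) = 2π√(0.2135/(2.52 × 1.35 × 0.246)) = 3.17 s.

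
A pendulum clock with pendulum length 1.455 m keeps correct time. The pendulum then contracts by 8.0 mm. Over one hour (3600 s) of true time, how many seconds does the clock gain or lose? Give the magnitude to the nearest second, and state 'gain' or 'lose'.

gain 10 s

T ∝ √L, so T'/T = √(1.44700/1.455) = 0.997247.
In 3600 s of true time the clock registers 3600/0.997247 = 3609.9 s, so it gains 10 s.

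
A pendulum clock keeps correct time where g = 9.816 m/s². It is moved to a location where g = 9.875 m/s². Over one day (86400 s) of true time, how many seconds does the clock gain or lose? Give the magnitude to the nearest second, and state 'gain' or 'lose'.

The clock's period scales as T ∝ 1/√g, so T'/T = √(9.816/9.875) = 0.997008.
In 86400 s of true time the clock registers 86400/0.997008 = 86659.3 s, so it gains 259 s.

gain 259 s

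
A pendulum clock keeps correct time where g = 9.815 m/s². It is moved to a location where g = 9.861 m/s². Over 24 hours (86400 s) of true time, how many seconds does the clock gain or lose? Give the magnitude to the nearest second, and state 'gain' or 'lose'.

gain 202 s

The clock's period scales as T ∝ 1/√g, so T'/T = √(9.815/9.861) = 0.997665.
In 86400 s of true time the clock registers 86400/0.997665 = 86602.2 s, so it gains 202 s.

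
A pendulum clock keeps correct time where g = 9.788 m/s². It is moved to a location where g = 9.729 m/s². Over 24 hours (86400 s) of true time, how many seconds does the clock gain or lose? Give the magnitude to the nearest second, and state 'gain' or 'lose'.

The clock's period scales as T ∝ 1/√g, so T'/T = √(9.788/9.729) = 1.00303.
In 86400 s of true time the clock registers 86400/1.00303 = 86139.2 s, so it loses 261 s.

lose 261 s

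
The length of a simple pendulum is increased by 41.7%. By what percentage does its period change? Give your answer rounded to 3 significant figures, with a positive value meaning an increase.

T ∝ √L, so T'/T = √(1.417) = 1.190.
Percentage change in T = (1.190 − 1) × 100% = 19.0%.

19.0%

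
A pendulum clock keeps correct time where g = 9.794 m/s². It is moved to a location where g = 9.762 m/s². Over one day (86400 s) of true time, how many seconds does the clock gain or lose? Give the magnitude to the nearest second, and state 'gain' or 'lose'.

lose 141 s

The clock's period scales as T ∝ 1/√g, so T'/T = √(9.794/9.762) = 1.00164.
In 86400 s of true time the clock registers 86400/1.00164 = 86258.7 s, so it loses 141 s.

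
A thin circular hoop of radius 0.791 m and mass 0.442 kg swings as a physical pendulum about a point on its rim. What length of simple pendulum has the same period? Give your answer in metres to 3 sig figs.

1.58 m

The equivalent simple-pendulum length is L_eq = I/(md), where I is about the pivot and d = 0.7910 m.
I_cm = mR² = 0.2766 kg·m², so I = I_cm + md² = 0.2766 + 0.2766 = 0.5531 kg·m².
L_eq = 0.5531/(0.442 × 0.7910) = 1.58 m.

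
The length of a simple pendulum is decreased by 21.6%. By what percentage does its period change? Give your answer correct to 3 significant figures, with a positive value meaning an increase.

T ∝ √L, so T'/T = √(0.7840) = 0.8854.
Percentage change in T = (0.8854 − 1) × 100% = -11.5%.

-11.5%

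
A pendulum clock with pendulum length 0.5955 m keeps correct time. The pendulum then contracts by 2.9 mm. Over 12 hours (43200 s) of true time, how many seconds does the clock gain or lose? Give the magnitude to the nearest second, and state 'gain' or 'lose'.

T ∝ √L, so T'/T = √(0.59260/0.5955) = 0.997562.
In 43200 s of true time the clock registers 43200/0.997562 = 43305.6 s, so it gains 106 s.

gain 106 s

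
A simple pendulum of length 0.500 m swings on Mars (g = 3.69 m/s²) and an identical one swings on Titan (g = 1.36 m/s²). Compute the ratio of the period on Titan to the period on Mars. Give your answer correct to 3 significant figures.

1.65

T ∝ 1/√g, so T₂/T₁ = √(g₁/g₂) = √(3.69/1.36) = 1.65.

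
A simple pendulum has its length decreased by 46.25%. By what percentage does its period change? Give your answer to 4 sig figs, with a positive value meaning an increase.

-26.69%

T ∝ √L, so T'/T = √(0.53750) = 0.73314.
Percentage change in T = (0.73314 − 1) × 100% = -26.69%.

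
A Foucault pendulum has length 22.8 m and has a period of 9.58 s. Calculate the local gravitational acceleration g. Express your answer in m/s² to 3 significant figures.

From T = 2π√(L/g), g = 4π²L/T² = 4π² × 22.8/9.580² = 9.81 m/s².

9.81 m/s²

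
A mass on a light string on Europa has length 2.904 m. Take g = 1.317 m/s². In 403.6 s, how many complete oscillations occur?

T = 2π√(L/g) = 2π√(2.904/1.317) = 9.3301 s.
Number of complete oscillations = ⌊403.6/9.3301⌋ = ⌊43.258⌋ = 43.

43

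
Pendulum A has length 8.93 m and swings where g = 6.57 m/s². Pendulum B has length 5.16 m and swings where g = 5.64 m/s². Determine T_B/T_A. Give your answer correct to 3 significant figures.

T = 2π√(L/g), so T_B/T_A = √((L_B/g_B)/(L_A/g_A)) = √((5.16/5.64)/(8.93/6.57)) = 0.820.

0.820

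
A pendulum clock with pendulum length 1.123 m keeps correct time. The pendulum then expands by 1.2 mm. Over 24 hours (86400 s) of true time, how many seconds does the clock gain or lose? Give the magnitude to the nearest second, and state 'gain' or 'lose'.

lose 46 s

T ∝ √L, so T'/T = √(1.12420/1.123) = 1.00053.
In 86400 s of true time the clock registers 86400/1.00053 = 86353.9 s, so it loses 46 s.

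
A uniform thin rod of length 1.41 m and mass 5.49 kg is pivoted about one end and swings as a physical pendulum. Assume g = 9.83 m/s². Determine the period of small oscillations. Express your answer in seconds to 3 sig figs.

For a physical pendulum T = 2π√(I/(mgd)), with d = 0.7050 m from pivot to centre of mass.
I_cm = mL²/12 = 5.49 × 1.41²/12 = 0.9096 kg·m²; I = I_cm + md² = 0.9096 + 5.49 × 0.7050² = 3.638 kg·m².
T = 2π√(3.638/(5.49 × 9.83 × 0.7050)) = 1.94 s.

1.94 s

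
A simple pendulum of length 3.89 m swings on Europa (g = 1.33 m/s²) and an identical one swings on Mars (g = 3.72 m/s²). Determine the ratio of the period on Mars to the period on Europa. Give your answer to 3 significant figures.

T ∝ 1/√g, so T₂/T₁ = √(g₁/g₂) = √(1.33/3.72) = 0.598.

0.598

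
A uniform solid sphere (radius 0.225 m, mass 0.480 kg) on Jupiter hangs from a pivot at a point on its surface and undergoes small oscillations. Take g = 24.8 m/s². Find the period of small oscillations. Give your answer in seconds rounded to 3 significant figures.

0.708 s

I_cm = (2/5)mr² = 0.009720 kg·m². The pivot is at distance d = 0.225 m from the centre of mass.
By the parallel-axis theorem, I = I_cm + md² = 0.009720 + 0.02430 = 0.03402 kg·m².
T = 2π√(I/(mgd)) = 2π√(0.03402/(0.480 × 24.8 × 0.225)) = 0.708 s.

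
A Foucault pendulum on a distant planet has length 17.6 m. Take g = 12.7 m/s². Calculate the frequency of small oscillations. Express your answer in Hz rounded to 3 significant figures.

0.135 Hz

T = 2π√(L/g) = 2π√(17.6/12.7) = 7.397 s, so f = 1/T = 0.135 Hz.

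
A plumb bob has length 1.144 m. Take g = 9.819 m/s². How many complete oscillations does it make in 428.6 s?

199

T = 2π√(L/g) = 2π√(1.144/9.819) = 2.1447 s.
Number of complete oscillations = ⌊428.6/2.1447⌋ = ⌊199.84⌋ = 199.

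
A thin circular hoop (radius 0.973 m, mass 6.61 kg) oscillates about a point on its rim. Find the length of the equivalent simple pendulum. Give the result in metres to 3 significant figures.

1.95 m

The equivalent simple-pendulum length is L_eq = I/(md), where I is about the pivot and d = 0.9730 m.
I_cm = mR² = 6.258 kg·m², so I = I_cm + md² = 6.258 + 6.258 = 12.52 kg·m².
L_eq = 12.52/(6.61 × 0.9730) = 1.95 m.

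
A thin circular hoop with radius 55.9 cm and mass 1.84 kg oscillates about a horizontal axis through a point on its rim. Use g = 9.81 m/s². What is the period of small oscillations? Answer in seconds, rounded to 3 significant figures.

I_cm = mr² = 0.5750 kg·m². The pivot is at distance d = 0.559 m from the centre of mass.
By the parallel-axis theorem, I = I_cm + md² = 0.5750 + 0.5750 = 1.150 kg·m².
T = 2π√(I/(mgd)) = 2π√(1.150/(1.84 × 9.81 × 0.559)) = 2.12 s.

2.12 s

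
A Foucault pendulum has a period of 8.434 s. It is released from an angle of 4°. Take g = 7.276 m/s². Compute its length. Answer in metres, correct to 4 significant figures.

From T = 2π√(L/g), L = gT²/(4π²) = 7.276 × 8.4340²/(4π²) = 13.11 m.

13.11 m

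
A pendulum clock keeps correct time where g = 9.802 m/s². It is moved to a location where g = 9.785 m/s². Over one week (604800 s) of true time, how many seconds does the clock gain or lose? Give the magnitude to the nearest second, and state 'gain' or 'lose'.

lose 525 s

The clock's period scales as T ∝ 1/√g, so T'/T = √(9.802/9.785) = 1.00087.
In 604800 s of true time the clock registers 604800/1.00087 = 604275.3 s, so it loses 525 s.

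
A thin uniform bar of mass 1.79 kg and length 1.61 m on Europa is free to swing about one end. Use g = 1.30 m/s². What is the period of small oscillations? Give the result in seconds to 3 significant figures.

For a physical pendulum T = 2π√(I/(mgd)), with d = 0.8050 m from pivot to centre of mass.
I_cm = mL²/12 = 1.79 × 1.61²/12 = 0.3867 kg·m²; I = I_cm + md² = 0.3867 + 1.79 × 0.8050² = 1.547 kg·m².
T = 2π√(1.547/(1.79 × 1.30 × 0.8050)) = 5.71 s.

5.71 s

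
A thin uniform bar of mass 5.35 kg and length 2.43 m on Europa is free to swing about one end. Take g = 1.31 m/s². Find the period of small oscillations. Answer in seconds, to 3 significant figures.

6.99 s

For a physical pendulum T = 2π√(I/(mgd)), with d = 1.215 m from pivot to centre of mass.
I_cm = mL²/12 = 5.35 × 2.43²/12 = 2.633 kg·m²; I = I_cm + md² = 2.633 + 5.35 × 1.215² = 10.53 kg·m².
T = 2π√(10.53/(5.35 × 1.31 × 1.215)) = 6.99 s.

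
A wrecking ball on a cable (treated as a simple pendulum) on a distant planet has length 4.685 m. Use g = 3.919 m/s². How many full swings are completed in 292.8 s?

42

T = 2π√(L/g) = 2π√(4.685/3.919) = 6.8698 s.
Number of complete oscillations = ⌊292.8/6.8698⌋ = ⌊42.621⌋ = 42.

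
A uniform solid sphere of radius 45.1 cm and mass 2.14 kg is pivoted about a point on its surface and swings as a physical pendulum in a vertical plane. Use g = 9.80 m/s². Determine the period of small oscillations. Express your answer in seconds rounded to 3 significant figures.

I_cm = (2/5)mr² = 0.1741 kg·m². The pivot is at distance d = 0.451 m from the centre of mass.
By the parallel-axis theorem, I = I_cm + md² = 0.1741 + 0.4353 = 0.6094 kg·m².
T = 2π√(I/(mgd)) = 2π√(0.6094/(2.14 × 9.80 × 0.451)) = 1.59 s.

1.59 s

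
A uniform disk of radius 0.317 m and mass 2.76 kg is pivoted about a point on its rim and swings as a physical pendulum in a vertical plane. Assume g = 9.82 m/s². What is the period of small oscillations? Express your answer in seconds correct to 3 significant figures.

1.38 s

I_cm = ½mr² = 0.1387 kg·m². The pivot is at distance d = 0.317 m from the centre of mass.
By the parallel-axis theorem, I = I_cm + md² = 0.1387 + 0.2773 = 0.4160 kg·m².
T = 2π√(I/(mgd)) = 2π√(0.4160/(2.76 × 9.82 × 0.317)) = 1.38 s.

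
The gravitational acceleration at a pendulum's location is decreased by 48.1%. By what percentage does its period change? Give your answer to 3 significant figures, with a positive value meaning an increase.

38.8%

T ∝ 1/√g, so T'/T = 1/√(0.5190) = 1.388.
Percentage change in T = (1.388 − 1) × 100% = 38.8%.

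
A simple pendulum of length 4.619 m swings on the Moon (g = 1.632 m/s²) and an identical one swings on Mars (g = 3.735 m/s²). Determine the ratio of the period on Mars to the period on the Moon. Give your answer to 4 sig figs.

0.6610

T ∝ 1/√g, so T₂/T₁ = √(g₁/g₂) = √(1.632/3.735) = 0.6610.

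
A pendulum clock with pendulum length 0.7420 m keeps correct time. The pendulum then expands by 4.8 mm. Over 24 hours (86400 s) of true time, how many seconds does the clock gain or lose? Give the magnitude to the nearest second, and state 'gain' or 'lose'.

lose 278 s

T ∝ √L, so T'/T = √(0.74680/0.7420) = 1.00323.
In 86400 s of true time the clock registers 86400/1.00323 = 86121.9 s, so it loses 278 s.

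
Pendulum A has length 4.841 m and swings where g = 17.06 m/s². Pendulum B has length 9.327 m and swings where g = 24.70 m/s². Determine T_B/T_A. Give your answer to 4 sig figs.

1.154

T = 2π√(L/g), so T_B/T_A = √((L_B/g_B)/(L_A/g_A)) = √((9.327/24.70)/(4.841/17.06)) = 1.154.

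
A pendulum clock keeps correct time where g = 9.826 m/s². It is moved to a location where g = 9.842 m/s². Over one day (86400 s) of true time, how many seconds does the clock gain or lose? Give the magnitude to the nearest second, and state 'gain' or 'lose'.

gain 70 s

The clock's period scales as T ∝ 1/√g, so T'/T = √(9.826/9.842) = 0.999187.
In 86400 s of true time the clock registers 86400/0.999187 = 86470.3 s, so it gains 70 s.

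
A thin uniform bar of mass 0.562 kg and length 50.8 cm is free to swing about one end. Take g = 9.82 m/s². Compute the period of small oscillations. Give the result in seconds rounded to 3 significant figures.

For a physical pendulum T = 2π√(I/(mgd)), with d = 0.2540 m from pivot to centre of mass.
I_cm = mL²/12 = 0.562 × 0.508²/12 = 0.01209 kg·m²; I = I_cm + md² = 0.01209 + 0.562 × 0.2540² = 0.04834 kg·m².
T = 2π√(0.04834/(0.562 × 9.82 × 0.2540)) = 1.17 s.

1.17 s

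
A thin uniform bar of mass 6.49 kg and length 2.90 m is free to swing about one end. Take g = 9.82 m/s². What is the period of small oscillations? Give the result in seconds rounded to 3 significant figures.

For a physical pendulum T = 2π√(I/(mgd)), with d = 1.450 m from pivot to centre of mass.
I_cm = mL²/12 = 6.49 × 2.90²/12 = 4.548 kg·m²; I = I_cm + md² = 4.548 + 6.49 × 1.450² = 18.19 kg·m².
T = 2π√(18.19/(6.49 × 9.82 × 1.450)) = 2.79 s.

2.79 s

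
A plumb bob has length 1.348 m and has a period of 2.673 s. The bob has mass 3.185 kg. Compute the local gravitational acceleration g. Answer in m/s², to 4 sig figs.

From T = 2π√(L/g), g = 4π²L/T² = 4π² × 1.348/2.6730² = 7.448 m/s².

7.448 m/s²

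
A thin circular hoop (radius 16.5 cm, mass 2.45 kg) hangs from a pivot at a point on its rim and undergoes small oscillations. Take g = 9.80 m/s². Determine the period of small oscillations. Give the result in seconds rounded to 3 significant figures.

I_cm = mr² = 0.06670 kg·m². The pivot is at distance d = 0.165 m from the centre of mass.
By the parallel-axis theorem, I = I_cm + md² = 0.06670 + 0.06670 = 0.1334 kg·m².
T = 2π√(I/(mgd)) = 2π√(0.1334/(2.45 × 9.80 × 0.165)) = 1.15 s.

1.15 s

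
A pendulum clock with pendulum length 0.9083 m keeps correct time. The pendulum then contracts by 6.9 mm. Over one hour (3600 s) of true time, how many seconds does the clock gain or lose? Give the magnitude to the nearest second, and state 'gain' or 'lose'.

gain 14 s

T ∝ √L, so T'/T = √(0.90140/0.9083) = 0.996194.
In 3600 s of true time the clock registers 3600/0.996194 = 3613.8 s, so it gains 14 s.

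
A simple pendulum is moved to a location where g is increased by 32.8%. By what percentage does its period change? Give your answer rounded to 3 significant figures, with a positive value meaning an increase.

T ∝ 1/√g, so T'/T = 1/√(1.328) = 0.8678.
Percentage change in T = (0.8678 − 1) × 100% = -13.2%.

-13.2%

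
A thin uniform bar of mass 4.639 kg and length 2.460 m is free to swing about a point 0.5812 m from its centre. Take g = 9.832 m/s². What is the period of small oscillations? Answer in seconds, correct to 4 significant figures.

2.412 s

For a physical pendulum T = 2π√(I/(mgd)), with d = 0.58120 m from pivot to centre of mass.
I_cm = mL²/12 = 4.639 × 2.460²/12 = 2.3394 kg·m²; I = I_cm + md² = 2.3394 + 4.639 × 0.58120² = 3.9065 kg·m².
T = 2π√(3.9065/(4.639 × 9.832 × 0.58120)) = 2.412 s.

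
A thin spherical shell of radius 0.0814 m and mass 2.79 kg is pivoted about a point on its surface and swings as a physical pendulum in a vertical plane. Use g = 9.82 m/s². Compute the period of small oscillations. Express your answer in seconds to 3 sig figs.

0.739 s

I_cm = (2/3)mr² = 0.01232 kg·m². The pivot is at distance d = 0.0814 m from the centre of mass.
By the parallel-axis theorem, I = I_cm + md² = 0.01232 + 0.01849 = 0.03081 kg·m².
T = 2π√(I/(mgd)) = 2π√(0.03081/(2.79 × 9.82 × 0.0814)) = 0.739 s.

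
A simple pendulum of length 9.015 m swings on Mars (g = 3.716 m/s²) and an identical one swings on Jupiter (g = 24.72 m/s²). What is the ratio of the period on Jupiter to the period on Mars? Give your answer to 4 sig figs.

T ∝ 1/√g, so T₂/T₁ = √(g₁/g₂) = √(3.716/24.72) = 0.3877.

0.3877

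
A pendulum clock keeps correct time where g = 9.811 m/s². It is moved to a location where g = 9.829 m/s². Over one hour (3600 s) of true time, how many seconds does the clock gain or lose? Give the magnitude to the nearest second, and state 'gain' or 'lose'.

gain 3 s

The clock's period scales as T ∝ 1/√g, so T'/T = √(9.811/9.829) = 0.999084.
In 3600 s of true time the clock registers 3600/0.999084 = 3603.3 s, so it gains 3 s.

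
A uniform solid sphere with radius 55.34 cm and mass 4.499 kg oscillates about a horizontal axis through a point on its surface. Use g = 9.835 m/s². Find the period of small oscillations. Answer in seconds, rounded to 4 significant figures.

I_cm = (2/5)mr² = 0.55113 kg·m². The pivot is at distance d = 0.5534 m from the centre of mass.
By the parallel-axis theorem, I = I_cm + md² = 0.55113 + 1.3778 = 1.9290 kg·m².
T = 2π√(I/(mgd)) = 2π√(1.9290/(4.499 × 9.835 × 0.5534)) = 1.764 s.

1.764 s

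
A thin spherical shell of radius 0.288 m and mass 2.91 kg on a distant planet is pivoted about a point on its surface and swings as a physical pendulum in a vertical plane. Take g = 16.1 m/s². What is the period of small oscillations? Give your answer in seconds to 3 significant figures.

I_cm = (2/3)mr² = 0.1609 kg·m². The pivot is at distance d = 0.288 m from the centre of mass.
By the parallel-axis theorem, I = I_cm + md² = 0.1609 + 0.2414 = 0.4023 kg·m².
T = 2π√(I/(mgd)) = 2π√(0.4023/(2.91 × 16.1 × 0.288)) = 1.08 s.

1.08 s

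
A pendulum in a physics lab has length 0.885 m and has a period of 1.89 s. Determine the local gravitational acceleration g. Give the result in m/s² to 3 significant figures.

From T = 2π√(L/g), g = 4π²L/T² = 4π² × 0.885/1.890² = 9.78 m/s².

9.78 m/s²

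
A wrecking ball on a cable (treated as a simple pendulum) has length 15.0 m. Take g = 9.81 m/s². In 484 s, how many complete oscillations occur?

T = 2π√(L/g) = 2π√(15.0/9.81) = 7.769 s.
Number of complete oscillations = ⌊484/7.769⌋ = ⌊62.30⌋ = 62.

62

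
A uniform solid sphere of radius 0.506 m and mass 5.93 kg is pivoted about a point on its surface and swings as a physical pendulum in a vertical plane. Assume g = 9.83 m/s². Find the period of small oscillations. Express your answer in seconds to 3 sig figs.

1.69 s

I_cm = (2/5)mr² = 0.6073 kg·m². The pivot is at distance d = 0.506 m from the centre of mass.
By the parallel-axis theorem, I = I_cm + md² = 0.6073 + 1.518 = 2.126 kg·m².
T = 2π√(I/(mgd)) = 2π√(2.126/(5.93 × 9.83 × 0.506)) = 1.69 s.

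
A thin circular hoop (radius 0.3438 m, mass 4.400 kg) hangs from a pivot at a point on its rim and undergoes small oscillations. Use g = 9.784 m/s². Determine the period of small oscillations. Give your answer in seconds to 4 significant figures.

1.666 s

I_cm = mr² = 0.52007 kg·m². The pivot is at distance d = 0.3438 m from the centre of mass.
By the parallel-axis theorem, I = I_cm + md² = 0.52007 + 0.52007 = 1.0401 kg·m².
T = 2π√(I/(mgd)) = 2π√(1.0401/(4.400 × 9.784 × 0.3438)) = 1.666 s.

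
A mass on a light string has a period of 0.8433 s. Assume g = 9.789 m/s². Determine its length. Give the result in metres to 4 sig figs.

From T = 2π√(L/g), L = gT²/(4π²) = 9.789 × 0.84330²/(4π²) = 0.1763 m.

0.1763 m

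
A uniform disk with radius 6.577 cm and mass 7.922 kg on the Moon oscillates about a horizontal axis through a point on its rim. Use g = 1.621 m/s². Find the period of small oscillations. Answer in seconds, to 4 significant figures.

1.550 s

I_cm = ½mr² = 0.017134 kg·m². The pivot is at distance d = 0.06577 m from the centre of mass.
By the parallel-axis theorem, I = I_cm + md² = 0.017134 + 0.034268 = 0.051402 kg·m².
T = 2π√(I/(mgd)) = 2π√(0.051402/(7.922 × 1.621 × 0.06577)) = 1.550 s.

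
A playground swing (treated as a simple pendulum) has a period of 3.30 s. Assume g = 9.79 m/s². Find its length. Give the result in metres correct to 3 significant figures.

2.70 m

From T = 2π√(L/g), L = gT²/(4π²) = 9.79 × 3.300²/(4π²) = 2.70 m.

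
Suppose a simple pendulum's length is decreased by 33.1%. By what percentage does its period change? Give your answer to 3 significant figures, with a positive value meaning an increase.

-18.2%

T ∝ √L, so T'/T = √(0.6690) = 0.8179.
Percentage change in T = (0.8179 − 1) × 100% = -18.2%.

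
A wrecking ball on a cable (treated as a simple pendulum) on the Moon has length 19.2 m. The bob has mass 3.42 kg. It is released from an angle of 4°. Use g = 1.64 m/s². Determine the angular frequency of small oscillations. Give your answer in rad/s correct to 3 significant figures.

ω = √(g/L) = √(1.64/19.2) = 0.292 rad/s.

0.292 rad/s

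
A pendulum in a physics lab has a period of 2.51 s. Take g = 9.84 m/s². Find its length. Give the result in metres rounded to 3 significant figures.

From T = 2π√(L/g), L = gT²/(4π²) = 9.84 × 2.510²/(4π²) = 1.57 m.

1.57 m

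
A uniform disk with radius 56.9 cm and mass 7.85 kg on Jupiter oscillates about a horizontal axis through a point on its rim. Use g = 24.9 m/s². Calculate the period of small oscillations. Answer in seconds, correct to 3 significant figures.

I_cm = ½mr² = 1.271 kg·m². The pivot is at distance d = 0.569 m from the centre of mass.
By the parallel-axis theorem, I = I_cm + md² = 1.271 + 2.542 = 3.812 kg·m².
T = 2π√(I/(mgd)) = 2π√(3.812/(7.85 × 24.9 × 0.569)) = 1.16 s.

1.16 s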